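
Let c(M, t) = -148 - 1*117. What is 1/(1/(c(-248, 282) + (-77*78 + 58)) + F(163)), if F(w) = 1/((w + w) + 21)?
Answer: 2155911/5866 ≈ 367.53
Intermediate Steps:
c(M, t) = -265 (c(M, t) = -148 - 117 = -265)
F(w) = 1/(21 + 2*w) (F(w) = 1/(2*w + 21) = 1/(21 + 2*w))
1/(1/(c(-248, 282) + (-77*78 + 58)) + F(163)) = 1/(1/(-265 + (-77*78 + 58)) + 1/(21 + 2*163)) = 1/(1/(-265 + (-6006 + 58)) + 1/(21 + 326)) = 1/(1/(-265 - 5948) + 1/347) = 1/(1/(-6213) + 1/347) = 1/(-1/6213 + 1/347) = 1/(5866/2155911) = 2155911/5866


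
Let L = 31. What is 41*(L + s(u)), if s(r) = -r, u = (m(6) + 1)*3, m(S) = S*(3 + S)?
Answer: -5494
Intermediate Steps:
u = 165 (u = (6*(3 + 6) + 1)*3 = (6*9 + 1)*3 = (54 + 1)*3 = 55*3 = 165)
41*(L + s(u)) = 41*(31 - 1*165) = 41*(31 - 165) = 41*(-134) = -5494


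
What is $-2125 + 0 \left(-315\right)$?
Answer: $-2125$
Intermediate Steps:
$-2125 + 0 \left(-315\right) = -2125 + 0 = -2125$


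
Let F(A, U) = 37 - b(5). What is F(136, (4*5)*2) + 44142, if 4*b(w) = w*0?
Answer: 44179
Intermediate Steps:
b(w) = 0 (b(w) = (w*0)/4 = (1/4)*0 = 0)
F(A, U) = 37 (F(A, U) = 37 - 1*0 = 37 + 0 = 37)
F(136, (4*5)*2) + 44142 = 37 + 44142 = 44179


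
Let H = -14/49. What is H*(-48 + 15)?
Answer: 66/7 ≈ 9.4286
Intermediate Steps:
H = -2/7 (H = -14*1/49 = -2/7 ≈ -0.28571)
H*(-48 + 15) = -2*(-48 + 15)/7 = -2/7*(-33) = 66/7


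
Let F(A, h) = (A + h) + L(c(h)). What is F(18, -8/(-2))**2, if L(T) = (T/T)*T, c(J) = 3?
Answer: 625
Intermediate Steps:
L(T) = T (L(T) = 1*T = T)
F(A, h) = 3 + A + h (F(A, h) = (A + h) + 3 = 3 + A + h)
F(18, -8/(-2))**2 = (3 + 18 - 8/(-2))**2 = (3 + 18 - 8*(-1/2))**2 = (3 + 18 + 4)**2 = 25**2 = 625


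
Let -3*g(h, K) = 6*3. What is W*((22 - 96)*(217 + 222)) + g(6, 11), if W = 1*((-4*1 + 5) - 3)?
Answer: 64966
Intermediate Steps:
g(h, K) = -6 (g(h, K) = -2*3 = -1/3*18 = -6)
W = -2 (W = 1*((-4 + 5) - 3) = 1*(1 - 3) = 1*(-2) = -2)
W*((22 - 96)*(217 + 222)) + g(6, 11) = -2*(22 - 96)*(217 + 222) - 6 = -(-148)*439 - 6 = -2*(-32486) - 6 = 64972 - 6 = 64966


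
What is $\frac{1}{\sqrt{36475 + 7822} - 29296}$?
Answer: $- \frac{29296}{858211319} - \frac{\sqrt{44297}}{858211319} \approx -3.4381 \cdot 10^{-5}$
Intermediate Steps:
$\frac{1}{\sqrt{36475 + 7822} - 29296} = \frac{1}{\sqrt{44297} - 29296} = \frac{1}{-29296 + \sqrt{44297}}$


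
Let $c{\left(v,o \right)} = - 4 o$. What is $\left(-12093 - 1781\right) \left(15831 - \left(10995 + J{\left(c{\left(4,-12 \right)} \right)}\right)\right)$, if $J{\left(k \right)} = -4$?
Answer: $-67150160$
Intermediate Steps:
$\left(-12093 - 1781\right) \left(15831 - \left(10995 + J{\left(c{\left(4,-12 \right)} \right)}\right)\right) = \left(-12093 - 1781\right) \left(15831 - 10991\right) = - 13874 \left(15831 + \left(-10995 + 4\right)\right) = - 13874 \left(15831 - 10991\right) = \left(-13874\right) 4840 = -67150160$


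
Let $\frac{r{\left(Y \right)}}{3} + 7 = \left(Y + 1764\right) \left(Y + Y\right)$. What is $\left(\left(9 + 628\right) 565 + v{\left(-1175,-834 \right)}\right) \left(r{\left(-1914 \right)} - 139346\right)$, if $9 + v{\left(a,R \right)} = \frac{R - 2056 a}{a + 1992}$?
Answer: $\frac{10915102783338}{19} \approx 5.7448 \cdot 10^{11}$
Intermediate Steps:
$v{\left(a,R \right)} = -9 + \frac{R - 2056 a}{1992 + a}$ ($v{\left(a,R \right)} = -9 + \frac{R - 2056 a}{a + 1992} = -9 + \frac{R - 2056 a}{1992 + a}$)
$r{\left(Y \right)} = -21 + 6 Y \left(1764 + Y\right)$ ($r{\left(Y \right)} = -21 + 3 \left(Y + 1764\right) \left(Y + Y\right) = -21 + 3 \left(1764 + Y\right) 2 Y = -21 + 3 \cdot 2 Y \left(1764 + Y\right) = -21 + 6 Y \left(1764 + Y\right)$)
$\left(\left(9 + 628\right) 565 + v{\left(-1175,-834 \right)}\right) \left(r{\left(-1914 \right)} - 139346\right) = \left(\left(9 + 628\right) 565 + \frac{-17928 - 834 - -2426375}{1992 - 1175}\right) \left(\left(-21 + 6 \left(-1914\right)^{2} + 10584 \left(-1914\right)\right) - 139346\right) = \left(637 \cdot 565 + \frac{-17928 - 834 + 2426375}{817}\right) \left(\left(-21 + 6 \cdot 3663396 - 20257776\right) - 139346\right) = \left(359905 + \frac{1}{817} \cdot 2407613\right) \left(\left(-21 + 21980376 - 20257776\right) - 139346\right) = \left(359905 + \frac{55991}{19}\right) \left(1722579 - 139346\right) = \frac{6894186}{19} \cdot 1583233 = \frac{10915102783338}{19}$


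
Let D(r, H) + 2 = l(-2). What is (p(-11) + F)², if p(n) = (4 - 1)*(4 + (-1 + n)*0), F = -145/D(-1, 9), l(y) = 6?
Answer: 9409/16 ≈ 588.06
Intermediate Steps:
D(r, H) = 4 (D(r, H) = -2 + 6 = 4)
F = -145/4 ≈ -36.250
p(n) = 12 (p(n) = 3*(4 + 0) = 3*4 = 12)
(p(-11) + F)² = (12 - 145/4)² = (-97/4)² = 9409/16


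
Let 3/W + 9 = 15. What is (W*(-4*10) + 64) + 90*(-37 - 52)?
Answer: -7966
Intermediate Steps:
W = 1/2 (W = 3/(-9 + 15) = 3/6 = 3*(1/6) = 1/2 ≈ 0.50000)
(W*(-4*10) + 64) + 90*(-37 - 52) = ((-4*10)/2 + 64) + 90*(-37 - 52) = ((1/2)*(-40) + 64) + 90*(-89) = (-20 + 64) - 8010 = 44 - 8010 = -7966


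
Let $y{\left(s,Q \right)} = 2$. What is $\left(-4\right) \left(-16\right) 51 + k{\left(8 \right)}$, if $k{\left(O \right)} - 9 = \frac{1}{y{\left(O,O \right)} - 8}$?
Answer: $\frac{19637}{6} \approx 3272.8$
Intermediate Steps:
$k{\left(O \right)} = \frac{53}{6}$ ($k{\left(O \right)} = 9 + \frac{1}{2 - 8} = 9 + \frac{1}{-6} = 9 - \frac{1}{6} = \frac{53}{6}$)
$\left(-4\right) \left(-16\right) 51 + k{\left(8 \right)} = \left(-4\right) \left(-16\right) 51 + \frac{53}{6} = 64 \cdot 51 + \frac{53}{6} = 3264 + \frac{53}{6} = \frac{19637}{6}$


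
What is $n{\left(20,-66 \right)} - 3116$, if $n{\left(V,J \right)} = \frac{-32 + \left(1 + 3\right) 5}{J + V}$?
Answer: $- \frac{71662}{23} \approx -3115.7$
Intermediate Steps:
$n{\left(V,J \right)} = - \frac{12}{J + V}$ ($n{\left(V,J \right)} = \frac{-32 + 4 \cdot 5}{J + V} = \frac{-32 + 20}{J + V} = - \frac{12}{J + V}$)
$n{\left(20,-66 \right)} - 3116 = - \frac{12}{-66 + 20} - 3116 = - \frac{12}{-46} - 3116 = \left(-12\right) \left(- \frac{1}{46}\right) - 3116 = \frac{6}{23} - 3116 = - \frac{71662}{23}$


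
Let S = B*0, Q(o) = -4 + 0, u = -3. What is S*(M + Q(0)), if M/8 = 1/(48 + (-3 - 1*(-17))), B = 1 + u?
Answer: 0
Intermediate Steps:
Q(o) = -4
B = -2 (B = 1 - 3 = -2)
S = 0 (S = -2*0 = 0)
M = 4/31 (M = 8/(48 + (-3 - 1*(-17))) = 8/(48 + (-3 + 17)) = 8/(48 + 14) = 8/62 = 8*(1/62) = 4/31 ≈ 0.12903)
S*(M + Q(0)) = 0*(4/31 - 4) = 0*(-120/31) = 0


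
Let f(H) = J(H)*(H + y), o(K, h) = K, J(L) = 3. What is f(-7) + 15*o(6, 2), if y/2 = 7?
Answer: 111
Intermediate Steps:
y = 14 (y = 2*7 = 14)
f(H) = 42 + 3*H (f(H) = 3*(H + 14) = 3*(14 + H) = 42 + 3*H)
f(-7) + 15*o(6, 2) = (42 + 3*(-7)) + 15*6 = (42 - 21) + 90 = 21 + 90 = 111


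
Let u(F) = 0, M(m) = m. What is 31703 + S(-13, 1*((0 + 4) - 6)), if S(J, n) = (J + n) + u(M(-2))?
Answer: 31688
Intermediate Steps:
S(J, n) = J + n (S(J, n) = (J + n) + 0 = J + n)
31703 + S(-13, 1*((0 + 4) - 6)) = 31703 + (-13 + 1*((0 + 4) - 6)) = 31703 + (-13 + 1*(4 - 6)) = 31703 + (-13 + 1*(-2)) = 31703 + (-13 - 2) = 31703 - 15 = 31688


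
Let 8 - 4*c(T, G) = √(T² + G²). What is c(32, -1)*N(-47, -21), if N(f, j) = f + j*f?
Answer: 1880 - 1175*√41 ≈ -5643.7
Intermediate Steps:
N(f, j) = f + f*j
c(T, G) = 2 - √(G² + T²)/4 (c(T, G) = 2 - √(T² + G²)/4 = 2 - √(G² + T²)/4)
c(32, -1)*N(-47, -21) = (2 - √((-1)² + 32²)/4)*(-47*(1 - 21)) = (2 - √(1 + 1024)/4)*(-47*(-20)) = (2 - 5*√41/4)*940 = 1880 - 1175*√41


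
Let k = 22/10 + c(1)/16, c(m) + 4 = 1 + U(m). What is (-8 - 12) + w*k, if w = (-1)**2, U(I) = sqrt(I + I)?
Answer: -1439/80 + sqrt(2)/16 ≈ -17.899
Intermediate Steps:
U(I) = sqrt(2)*sqrt(I) (U(I) = sqrt(2*I) = sqrt(2)*sqrt(I))
c(m) = -3 + sqrt(2)*sqrt(m) (c(m) = -4 + (1 + sqrt(2)*sqrt(m)) = -3 + sqrt(2)*sqrt(m))
w = 1
k = 161/80 + sqrt(2)/16 (k = 22/10 + (-3 + sqrt(2)*sqrt(1))/16 = 22*(1/10) + (-3 + sqrt(2)*1)*(1/16) = 11/5 + (-3 + sqrt(2))*(1/16) = 11/5 + (-3/16 + sqrt(2)/16) = 161/80 + sqrt(2)/16 ≈ 2.1009)
(-8 - 12) + w*k = (-8 - 12) + 1*(161/80 + sqrt(2)/16) = -20 + (161/80 + sqrt(2)/16) = -1439/80 + sqrt(2)/16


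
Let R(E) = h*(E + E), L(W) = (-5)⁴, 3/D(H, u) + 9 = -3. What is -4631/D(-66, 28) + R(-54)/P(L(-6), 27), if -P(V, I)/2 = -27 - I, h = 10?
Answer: 18514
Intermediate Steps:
D(H, u) = -¼ (D(H, u) = 3/(-9 - 3) = 3/(-12) = 3*(-1/12) = -¼)
L(W) = 625
P(V, I) = 54 + 2*I (P(V, I) = -2*(-27 - I) = 54 + 2*I)
R(E) = 20*E (R(E) = 10*(E + E) = 10*(2*E) = 20*E)
-4631/D(-66, 28) + R(-54)/P(L(-6), 27) = -4631/(-¼) + (20*(-54))/(54 + 2*27) = -4631*(-4) - 1080/(54 + 54) = 18524 - 1080/108 = 18524 - 1080*1/108 = 18524 - 10 = 18514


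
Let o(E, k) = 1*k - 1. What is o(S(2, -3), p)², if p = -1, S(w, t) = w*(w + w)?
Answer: 4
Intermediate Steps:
S(w, t) = 2*w² (S(w, t) = w*(2*w) = 2*w²)
o(E, k) = -1 + k (o(E, k) = k - 1 = -1 + k)
o(S(2, -3), p)² = (-1 - 1)² = (-2)² = 4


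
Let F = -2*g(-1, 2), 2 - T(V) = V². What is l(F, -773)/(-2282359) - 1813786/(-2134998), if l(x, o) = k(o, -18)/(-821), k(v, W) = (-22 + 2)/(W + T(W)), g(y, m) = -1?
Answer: 1256042253350446/1478480757222519 ≈ 0.84955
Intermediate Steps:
T(V) = 2 - V²
k(v, W) = -20/(2 + W - W²) (k(v, W) = (-22 + 2)/(W + (2 - W²)) = -20/(2 + W - W²))
F = 2 (F = -2*(-1) = 2)
l(x, o) = -1/13957 (l(x, o) = (20/(-2 + (-18)² - 1*(-18)))/(-821) = (20/(-2 + 324 + 18))*(-1/821) = (20/340)*(-1/821) = (20*(1/340))*(-1/821) = (1/17)*(-1/821) = -1/13957)
l(F, -773)/(-2282359) - 1813786/(-2134998) = -1/13957/(-2282359) - 1813786/(-2134998) = -1/13957*(-1/2282359) - 1813786*(-1/2134998) = 1/31854884563 + 906893/1067499 = 1256042253350446/1478480757222519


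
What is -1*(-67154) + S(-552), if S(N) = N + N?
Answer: 66050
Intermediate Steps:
S(N) = 2*N
-1*(-67154) + S(-552) = -1*(-67154) + 2*(-552) = 67154 - 1104 = 66050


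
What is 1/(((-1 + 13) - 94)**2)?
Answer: 1/6724 ≈ 0.00014872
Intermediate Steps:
1/(((-1 + 13) - 94)**2) = 1/((12 - 94)**2) = 1/((-82)**2) = 1/6724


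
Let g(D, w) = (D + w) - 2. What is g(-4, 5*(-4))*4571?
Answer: -118846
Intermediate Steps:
g(D, w) = -2 + D + w
g(-4, 5*(-4))*4571 = (-2 - 4 + 5*(-4))*4571 = (-2 - 4 - 20)*4571 = -26*4571 = -118846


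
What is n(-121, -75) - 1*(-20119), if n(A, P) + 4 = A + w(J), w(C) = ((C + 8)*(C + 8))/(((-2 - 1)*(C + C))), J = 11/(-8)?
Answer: 10559641/528 ≈ 19999.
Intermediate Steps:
J = -11/8 (J = 11*(-⅛) = -11/8 ≈ -1.3750)
w(C) = -(8 + C)²/(6*C) (w(C) = ((8 + C)*(8 + C))/((-6*C)) = (8 + C)²/((-6*C)) = (8 + C)²*(-1/(6*C)) = -(8 + C)²/(6*C))
n(A, P) = 697/528 + A (n(A, P) = -4 + (A - (8 - 11/8)²/(6*(-11/8))) = -4 + (A - ⅙*(-8/11)*(53/8)²) = -4 + (A - ⅙*(-8/11)*2809/64) = -4 + (A + 2809/528) = -4 + (2809/528 + A) = 697/528 + A)
n(-121, -75) - 1*(-20119) = (697/528 - 121) - 1*(-20119) = -63191/528 + 20119 = 10559641/528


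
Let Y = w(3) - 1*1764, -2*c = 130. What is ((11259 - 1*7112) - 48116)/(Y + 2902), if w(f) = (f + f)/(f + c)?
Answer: -1363039/35275 ≈ -38.640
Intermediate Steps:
c = -65 (c = -½*130 = -65)
w(f) = 2*f/(-65 + f) (w(f) = (f + f)/(f - 65) = (2*f)/(-65 + f) = 2*f/(-65 + f))
Y = -54687/31 (Y = 2*3/(-65 + 3) - 1*1764 = 2*3/(-62) - 1764 = 2*3*(-1/62) - 1764 = -3/31 - 1764 = -54687/31 ≈ -1764.1)
((11259 - 1*7112) - 48116)/(Y + 2902) = ((11259 - 1*7112) - 48116)/(-54687/31 + 2902) = ((11259 - 7112) - 48116)/(35275/31) = (4147 - 48116)*(31/35275) = -43969*31/35275 = -1363039/35275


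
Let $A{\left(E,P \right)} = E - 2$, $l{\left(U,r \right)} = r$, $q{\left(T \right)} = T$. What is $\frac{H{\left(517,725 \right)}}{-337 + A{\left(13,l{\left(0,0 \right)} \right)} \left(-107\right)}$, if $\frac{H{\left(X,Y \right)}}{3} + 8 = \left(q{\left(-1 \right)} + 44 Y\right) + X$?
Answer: $- \frac{48612}{757} \approx -64.217$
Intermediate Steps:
$A{\left(E,P \right)} = -2 + E$
$H{\left(X,Y \right)} = -27 + 3 X + 132 Y$ ($H{\left(X,Y \right)} = -24 + 3 \left(\left(-1 + 44 Y\right) + X\right) = -24 + 3 \left(-1 + X + 44 Y\right) = -24 + \left(-3 + 3 X + 132 Y\right) = -27 + 3 X + 132 Y$)
$\frac{H{\left(517,725 \right)}}{-337 + A{\left(13,l{\left(0,0 \right)} \right)} \left(-107\right)} = \frac{-27 + 3 \cdot 517 + 132 \cdot 725}{-337 + \left(-2 + 13\right) \left(-107\right)} = \frac{-27 + 1551 + 95700}{-337 + 11 \left(-107\right)} = \frac{97224}{-337 - 1177} = \frac{97224}{-1514} = 97224 \left(- \frac{1}{1514}\right) = - \frac{48612}{757}$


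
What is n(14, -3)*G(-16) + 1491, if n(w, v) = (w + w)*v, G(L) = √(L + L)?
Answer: 1491 - 336*I*√2 ≈ 1491.0 - 475.18*I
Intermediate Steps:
G(L) = √2*√L (G(L) = √(2*L) = √2*√L)
n(w, v) = 2*v*w (n(w, v) = (2*w)*v = 2*v*w)
n(14, -3)*G(-16) + 1491 = (2*(-3)*14)*(√2*√(-16)) + 1491 = -84*√2*4*I + 1491 = -336*I*√2 + 1491 = 1491 - 336*I*√2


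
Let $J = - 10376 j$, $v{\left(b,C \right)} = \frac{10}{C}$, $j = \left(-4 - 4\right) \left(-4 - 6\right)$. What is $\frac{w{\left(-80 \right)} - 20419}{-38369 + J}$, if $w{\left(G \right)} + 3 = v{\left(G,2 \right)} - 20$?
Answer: $\frac{20437}{868449} \approx 0.023533$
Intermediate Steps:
$j = 80$ ($j = - 8 \left(-4 - 6\right) = \left(-8\right) \left(-10\right) = 80$)
$J = -830080$ ($J = \left(-10376\right) 80 = -830080$)
$w{\left(G \right)} = -18$ ($w{\left(G \right)} = -3 + \left(\frac{10}{2} - 20\right) = -3 + \left(10 \cdot \frac{1}{2} - 20\right) = -3 + \left(5 - 20\right) = -3 - 15 = -18$)
$\frac{w{\left(-80 \right)} - 20419}{-38369 + J} = \frac{-18 - 20419}{-38369 - 830080} = - \frac{20437}{-868449} = \left(-20437\right) \left(- \frac{1}{868449}\right) = \frac{20437}{868449}$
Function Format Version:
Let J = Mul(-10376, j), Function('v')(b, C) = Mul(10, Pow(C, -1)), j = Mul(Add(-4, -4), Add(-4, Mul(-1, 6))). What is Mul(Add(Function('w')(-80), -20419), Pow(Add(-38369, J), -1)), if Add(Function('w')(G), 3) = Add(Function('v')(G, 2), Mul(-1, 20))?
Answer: Rational(20437, 868449) ≈ 0.023533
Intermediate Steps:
j = 80 (j = Mul(-8, Add(-4, -6)) = Mul(-8, -10) = 80)
J = -830080 (J = Mul(-10376, 80) = -830080)
Function('w')(G) = -18 (Function('w')(G) = Add(-3, Add(Mul(10, Pow(2, -1)), Mul(-1, 20))) = Add(-3, Add(Mul(10, Rational(1, 2)), -20)) = Add(-3, Add(5, -20)) = Add(-3, -15) = -18)
Mul(Add(Function('w')(-80), -20419), Pow(Add(-38369, J), -1)) = Mul(Add(-18, -20419), Pow(Add(-38369, -830080), -1)) = Mul(-20437, Pow(-868449, -1)) = Mul(-20437, Rational(-1, 868449)) = Rational(20437, 868449)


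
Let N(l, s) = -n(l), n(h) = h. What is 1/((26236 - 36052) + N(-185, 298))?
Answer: -1/9631 ≈ -0.00010383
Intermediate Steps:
N(l, s) = -l
1/((26236 - 36052) + N(-185, 298)) = 1/((26236 - 36052) - 1*(-185)) = 1/(-9816 + 185) = 1/(-9631) = -1/9631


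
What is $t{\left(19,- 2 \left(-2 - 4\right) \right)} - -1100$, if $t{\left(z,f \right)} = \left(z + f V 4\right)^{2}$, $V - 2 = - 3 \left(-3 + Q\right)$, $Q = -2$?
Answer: $698325$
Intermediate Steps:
$V = 17$ ($V = 2 - 3 \left(-3 - 2\right) = 2 - -15 = 2 + 15 = 17$)
$t{\left(z,f \right)} = \left(z + 68 f\right)^{2}$ ($t{\left(z,f \right)} = \left(z + f 17 \cdot 4\right)^{2} = \left(z + 17 f 4\right)^{2} = \left(z + 68 f\right)^{2}$)
$t{\left(19,- 2 \left(-2 - 4\right) \right)} - -1100 = \left(19 + 68 \left(- 2 \left(-2 - 4\right)\right)\right)^{2} - -1100 = \left(19 + 68 \left(\left(-2\right) \left(-6\right)\right)\right)^{2} + 1100 = \left(19 + 68 \cdot 12\right)^{2} + 1100 = \left(19 + 816\right)^{2} + 1100 = 835^{2} + 1100 = 697225 + 1100 = 698325$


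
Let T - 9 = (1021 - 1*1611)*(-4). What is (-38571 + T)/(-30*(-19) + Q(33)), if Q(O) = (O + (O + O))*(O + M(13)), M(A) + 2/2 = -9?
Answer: -36202/2847 ≈ -12.716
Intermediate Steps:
M(A) = -10 (M(A) = -1 - 9 = -10)
T = 2369 (T = 9 + (1021 - 1*1611)*(-4) = 9 + (1021 - 1611)*(-4) = 9 - 590*(-4) = 9 + 2360 = 2369)
Q(O) = 3*O*(-10 + O) (Q(O) = (O + (O + O))*(O - 10) = (O + 2*O)*(-10 + O) = (3*O)*(-10 + O) = 3*O*(-10 + O))
(-38571 + T)/(-30*(-19) + Q(33)) = (-38571 + 2369)/(-30*(-19) + 3*33*(-10 + 33)) = -36202/(570 + 3*33*23) = -36202/(570 + 2277) = -36202/2847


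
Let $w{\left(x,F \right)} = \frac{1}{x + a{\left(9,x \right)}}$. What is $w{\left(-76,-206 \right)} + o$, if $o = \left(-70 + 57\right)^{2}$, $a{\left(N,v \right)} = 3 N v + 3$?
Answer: $\frac{359124}{2125} \approx 169.0$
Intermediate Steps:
$a{\left(N,v \right)} = 3 + 3 N v$ ($a{\left(N,v \right)} = 3 N v + 3 = 3 + 3 N v$)
$w{\left(x,F \right)} = \frac{1}{3 + 28 x}$ ($w{\left(x,F \right)} = \frac{1}{x + \left(3 + 3 \cdot 9 x\right)} = \frac{1}{x + \left(3 + 27 x\right)} = \frac{1}{3 + 28 x}$)
$o = 169$ ($o = \left(-13\right)^{2} = 169$)
$w{\left(-76,-206 \right)} + o = \frac{1}{3 + 28 \left(-76\right)} + 169 = \frac{1}{3 - 2128} + 169 = \frac{1}{-2125} + 169 = - \frac{1}{2125} + 169 = \frac{359124}{2125}$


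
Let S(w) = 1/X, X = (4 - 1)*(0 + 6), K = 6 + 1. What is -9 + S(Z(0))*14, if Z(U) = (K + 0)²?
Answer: -74/9 ≈ -8.2222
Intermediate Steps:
K = 7
Z(U) = 49 (Z(U) = (7 + 0)² = 7² = 49)
X = 18 (X = 3*6 = 18)
S(w) = 1/18
-9 + S(Z(0))*14 = -9 + (1/18)*14 = -9 + 7/9 = -74/9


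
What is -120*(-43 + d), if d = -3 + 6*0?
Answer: 5520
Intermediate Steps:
d = -3 (d = -3 + 0 = -3)
-120*(-43 + d) = -120*(-43 - 3) = -120*(-46) = 5520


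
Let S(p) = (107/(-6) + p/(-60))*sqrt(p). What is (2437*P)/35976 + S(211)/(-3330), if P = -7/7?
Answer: -2437/35976 + 427*sqrt(211)/66600 ≈ 0.025392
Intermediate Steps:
P = -1 (P = -7*1/7 = -1)
S(p) = sqrt(p)*(-107/6 - p/60) (S(p) = (107*(-1/6) + p*(-1/60))*sqrt(p) = (-107/6 - p/60)*sqrt(p) = sqrt(p)*(-107/6 - p/60))
(2437*P)/35976 + S(211)/(-3330) = (2437*(-1))/35976 + (sqrt(211)*(-1070 - 1*211)/60)/(-3330) = -2437*1/35976 + (sqrt(211)*(-1070 - 211)/60)*(-1/3330) = -2437/35976 + ((1/60)*sqrt(211)*(-1281))*(-1/3330) = -2437/35976 - 427*sqrt(211)/20*(-1/3330) = -2437/35976 + 427*sqrt(211)/66600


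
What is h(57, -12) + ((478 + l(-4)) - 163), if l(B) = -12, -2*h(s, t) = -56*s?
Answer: 1899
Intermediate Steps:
h(s, t) = 28*s (h(s, t) = -(-28)*s = 28*s)
h(57, -12) + ((478 + l(-4)) - 163) = 28*57 + ((478 - 12) - 163) = 1596 + (466 - 163) = 1596 + 303 = 1899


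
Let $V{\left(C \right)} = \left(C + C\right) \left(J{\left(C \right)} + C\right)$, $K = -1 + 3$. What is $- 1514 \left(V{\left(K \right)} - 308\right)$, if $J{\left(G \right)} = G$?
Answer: $442088$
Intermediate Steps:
$K = 2$
$V{\left(C \right)} = 4 C^{2}$ ($V{\left(C \right)} = \left(C + C\right) \left(C + C\right) = 2 C 2 C = 4 C^{2}$)
$- 1514 \left(V{\left(K \right)} - 308\right) = - 1514 \left(4 \cdot 2^{2} - 308\right) = - 1514 \left(4 \cdot 4 - 308\right) = - 1514 \left(16 - 308\right) = \left(-1514\right) \left(-292\right) = 442088$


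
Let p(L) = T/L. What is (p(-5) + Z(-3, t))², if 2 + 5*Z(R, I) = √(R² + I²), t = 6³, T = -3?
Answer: 46666/25 + 6*√5185/25 ≈ 1883.9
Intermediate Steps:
t = 216
Z(R, I) = -⅖ + √(I² + R²)/5 (Z(R, I) = -⅖ + √(R² + I²)/5 = -⅖ + √(I² + R²)/5)
p(L) = -3/L
(p(-5) + Z(-3, t))² = (-3/(-5) + (-⅖ + √(216² + (-3)²)/5))² = (-3*(-⅕) + (-⅖ + √(46656 + 9)/5))² = (⅗ + (-⅖ + √46665/5))² = (⅗ + (-⅖ + (3*√5185)/5))² = (⅗ + (-⅖ + 3*√5185/5))² = (⅕ + 3*√5185/5)²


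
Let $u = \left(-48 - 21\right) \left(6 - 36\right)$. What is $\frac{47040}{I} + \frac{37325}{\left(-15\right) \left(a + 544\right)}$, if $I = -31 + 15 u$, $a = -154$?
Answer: $- \frac{35304007}{7258446} \approx -4.8639$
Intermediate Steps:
$u = 2070$ ($u = \left(-69\right) \left(-30\right) = 2070$)
$I = 31019$ ($I = -31 + 15 \cdot 2070 = -31 + 31050 = 31019$)
$\frac{47040}{I} + \frac{37325}{\left(-15\right) \left(a + 544\right)} = \frac{47040}{31019} + \frac{37325}{\left(-15\right) \left(-154 + 544\right)} = 47040 \cdot \frac{1}{31019} + \frac{37325}{\left(-15\right) 390} = \frac{47040}{31019} + \frac{37325}{-5850} = \frac{47040}{31019} + 37325 \left(- \frac{1}{5850}\right) = \frac{47040}{31019} - \frac{1493}{234} = - \frac{35304007}{7258446}$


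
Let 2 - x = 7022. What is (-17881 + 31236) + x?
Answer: 6335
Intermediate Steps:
x = -7020 (x = 2 - 1*7022 = 2 - 7022 = -7020)
(-17881 + 31236) + x = (-17881 + 31236) - 7020 = 13355 - 7020 = 6335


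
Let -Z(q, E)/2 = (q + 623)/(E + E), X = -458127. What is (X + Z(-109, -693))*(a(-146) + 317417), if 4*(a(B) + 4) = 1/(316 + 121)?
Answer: -58716925007124575/403788 ≈ -1.4542e+11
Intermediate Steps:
a(B) = -6991/1748 (a(B) = -4 + 1/(4*(316 + 121)) = -4 + (¼)/437 = -4 + (¼)*(1/437) = -4 + 1/1748 = -6991/1748)
Z(q, E) = -(623 + q)/E (Z(q, E) = -2*(q + 623)/(E + E) = -2*(623 + q)/(2*E) = -2*(623 + q)*1/(2*E) = -(623 + q)/E)
(X + Z(-109, -693))*(a(-146) + 317417) = (-458127 + (-623 - 1*(-109))/(-693))*(-6991/1748 + 317417) = (-458127 - (-623 + 109)/693)*(554837925/1748) = (-458127 - 1/693*(-514))*(554837925/1748) = (-458127 + 514/693)*(554837925/1748) = -317481497/693*554837925/1748 = -58716925007124575/403788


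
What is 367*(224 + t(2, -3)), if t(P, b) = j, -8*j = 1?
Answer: 657297/8 ≈ 82162.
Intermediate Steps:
j = -1/8 (j = -1/8*1 = -1/8 ≈ -0.12500)
t(P, b) = -1/8
367*(224 + t(2, -3)) = 367*(224 - 1/8) = 367*(1791/8) = 657297/8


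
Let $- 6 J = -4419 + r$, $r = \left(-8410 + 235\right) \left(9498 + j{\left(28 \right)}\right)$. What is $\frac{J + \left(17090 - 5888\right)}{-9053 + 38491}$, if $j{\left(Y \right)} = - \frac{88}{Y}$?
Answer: $\frac{181281539}{412132} \approx 439.86$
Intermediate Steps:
$r = - \frac{543343200}{7}$ ($r = \left(-8410 + 235\right) \left(9498 - \frac{88}{28}\right) = - 8175 \left(9498 - \frac{22}{7}\right) = \left(-8175\right) \frac{66464}{7} = - \frac{543343200}{7} \approx -7.762 \cdot 10^{7}$)
$J = \frac{181124711}{14}$ ($J = - \frac{-4419 - \frac{543343200}{7}}{6} = \left(- \frac{1}{6}\right) \left(- \frac{543374133}{7}\right) = \frac{181124711}{14} \approx 1.2937 \cdot 10^{7}$)
$\frac{J + \left(17090 - 5888\right)}{-9053 + 38491} = \frac{\frac{181124711}{14} + \left(17090 - 5888\right)}{-9053 + 38491} = \frac{\frac{181124711}{14} + 11202}{29438} = \frac{181281539}{14} \cdot \frac{1}{29438} = \frac{181281539}{412132}$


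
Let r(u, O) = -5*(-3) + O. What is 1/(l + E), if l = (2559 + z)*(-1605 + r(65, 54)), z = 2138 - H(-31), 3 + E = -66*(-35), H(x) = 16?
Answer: -1/7187709 ≈ -1.3913e-7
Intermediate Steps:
r(u, O) = 15 + O
E = 2307 (E = -3 - 66*(-35) = -3 + 2310 = 2307)
z = 2122 (z = 2138 - 1*16 = 2138 - 16 = 2122)
l = -7190016 (l = (2559 + 2122)*(-1605 + (15 + 54)) = 4681*(-1605 + 69) = 4681*(-1536) = -7190016)
1/(l + E) = 1/(-7190016 + 2307) = 1/(-7187709) = -1/7187709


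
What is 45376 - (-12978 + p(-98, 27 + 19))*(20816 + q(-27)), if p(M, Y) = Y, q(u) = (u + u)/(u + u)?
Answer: 269250820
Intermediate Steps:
q(u) = 1 (q(u) = (2*u)/((2*u)) = (2*u)*(1/(2*u)) = 1)
45376 - (-12978 + p(-98, 27 + 19))*(20816 + q(-27)) = 45376 - (-12978 + (27 + 19))*(20816 + 1) = 45376 - (-12978 + 46)*20817 = 45376 - (-12932)*20817 = 45376 - 1*(-269205444) = 45376 + 269205444 = 269250820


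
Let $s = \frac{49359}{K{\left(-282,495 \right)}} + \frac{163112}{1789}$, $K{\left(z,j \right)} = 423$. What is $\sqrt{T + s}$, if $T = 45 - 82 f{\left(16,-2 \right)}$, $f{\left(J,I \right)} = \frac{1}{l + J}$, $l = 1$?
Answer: $\frac{2 \sqrt{1140295422288615}}{4288233} \approx 15.749$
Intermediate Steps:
$f{\left(J,I \right)} = \frac{1}{1 + J}$
$s = \frac{52433209}{252249}$ ($s = \frac{49359}{423} + \frac{163112}{1789} = 49359 \cdot \frac{1}{423} + 163112 \cdot \frac{1}{1789} = \frac{16453}{141} + \frac{163112}{1789} = \frac{52433209}{252249} \approx 207.86$)
$T = \frac{683}{17}$ ($T = 45 - \frac{82}{1 + 16} = 45 - \frac{82}{17} = \frac{683}{17} \approx 40.176$)
$\sqrt{T + s} = \sqrt{\frac{683}{17} + \frac{52433209}{252249}} = \sqrt{\frac{1063650620}{4288233}} = \frac{2 \sqrt{1140295422288615}}{4288233}$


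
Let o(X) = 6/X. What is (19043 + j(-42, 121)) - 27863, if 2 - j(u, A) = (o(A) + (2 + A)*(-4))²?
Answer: -3672449014/14641 ≈ -2.5083e+5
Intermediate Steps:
j(u, A) = 2 - (-8 - 4*A + 6/A)² (j(u, A) = 2 - (6/A + (2 + A)*(-4))² = 2 - (6/A + (-8 - 4*A))² = 2 - (-8 - 4*A + 6/A)²)
(19043 + j(-42, 121)) - 27863 = (19043 + (2 - 4*(-3 + 2*121² + 4*121)²/121²)) - 27863 = (19043 + (2 - 4*1/14641*(-3 + 2*14641 + 484)²)) - 27863 = (19043 + (2 - 4*1/14641*(-3 + 29282 + 484)²)) - 27863 = (19043 + (2 - 4*1/14641*29763²)) - 27863 = (19043 + (2 - 4*1/14641*885836169)) - 27863 = (19043 + (2 - 3543344676/14641)) - 27863 = (19043 - 3543315394/14641) - 27863 = -3264506831/14641 - 27863 = -3672449014/14641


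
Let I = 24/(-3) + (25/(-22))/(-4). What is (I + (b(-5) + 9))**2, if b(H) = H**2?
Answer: 5349969/7744 ≈ 690.85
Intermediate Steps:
I = -679/88 (I = 24*(-1/3) + (25*(-1/22))*(-1/4) = -8 - 25/22*(-1/4) = -8 + 25/88 = -679/88 ≈ -7.7159)
(I + (b(-5) + 9))**2 = (-679/88 + ((-5)**2 + 9))**2 = (-679/88 + (25 + 9))**2 = (-679/88 + 34)**2 = (2313/88)**2 = 5349969/7744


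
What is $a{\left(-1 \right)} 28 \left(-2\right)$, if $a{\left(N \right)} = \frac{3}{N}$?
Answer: $168$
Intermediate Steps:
$a{\left(-1 \right)} 28 \left(-2\right) = \frac{3}{-1} \cdot 28 \left(-2\right) = 3 \left(-1\right) 28 \left(-2\right) = \left(-3\right) 28 \left(-2\right) = \left(-84\right) \left(-2\right) = 168$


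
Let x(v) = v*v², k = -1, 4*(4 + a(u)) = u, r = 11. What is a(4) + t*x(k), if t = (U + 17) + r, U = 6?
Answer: -37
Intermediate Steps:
a(u) = -4 + u/4
t = 34 (t = (6 + 17) + 11 = 23 + 11 = 34)
x(v) = v³
a(4) + t*x(k) = (-4 + (¼)*4) + 34*(-1)³ = (-4 + 1) + 34*(-1) = -3 - 34 = -37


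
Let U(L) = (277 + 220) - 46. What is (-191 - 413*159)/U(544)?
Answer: -65858/451 ≈ -146.03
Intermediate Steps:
U(L) = 451 (U(L) = 497 - 46 = 451)
(-191 - 413*159)/U(544) = (-191 - 413*159)/451 = (-191 - 65667)*(1/451) = -65858*1/451 = -65858/451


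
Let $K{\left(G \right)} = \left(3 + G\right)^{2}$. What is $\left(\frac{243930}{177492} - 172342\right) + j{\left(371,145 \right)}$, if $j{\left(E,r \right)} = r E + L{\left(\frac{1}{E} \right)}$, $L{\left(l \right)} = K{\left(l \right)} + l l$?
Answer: $- \frac{68949292299115}{581670866} \approx -1.1854 \cdot 10^{5}$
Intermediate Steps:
$L{\left(l \right)} = l^{2} + \left(3 + l\right)^{2}$ ($L{\left(l \right)} = \left(3 + l\right)^{2} + l l = \left(3 + l\right)^{2} + l^{2} = l^{2} + \left(3 + l\right)^{2}$)
$j{\left(E,r \right)} = \frac{1}{E^{2}} + \left(3 + \frac{1}{E}\right)^{2} + E r$ ($j{\left(E,r \right)} = r E + \left(\left(\frac{1}{E}\right)^{2} + \left(3 + \frac{1}{E}\right)^{2}\right) = E r + \left(\frac{1}{E^{2}} + \left(3 + \frac{1}{E}\right)^{2}\right) = \frac{1}{E^{2}} + \left(3 + \frac{1}{E}\right)^{2} + E r$)
$\left(\frac{243930}{177492} - 172342\right) + j{\left(371,145 \right)} = \left(\frac{243930}{177492} - 172342\right) + \frac{1 + \left(1 + 3 \cdot 371\right)^{2} + 145 \cdot 371^{3}}{137641} = \left(243930 \cdot \frac{1}{177492} - 172342\right) + \frac{1 + \left(1 + 1113\right)^{2} + 145 \cdot 51064811}{137641} = \left(\frac{40655}{29582} - 172342\right) + \frac{1 + 1114^{2} + 7404397595}{137641} = - \frac{5098180389}{29582} + \frac{1 + 1240996 + 7404397595}{137641} = - \frac{5098180389}{29582} + \frac{1}{137641} \cdot 7405638592 = - \frac{5098180389}{29582} + \frac{7405638592}{137641} = - \frac{68949292299115}{581670866}$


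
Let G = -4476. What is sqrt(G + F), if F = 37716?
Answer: 2*sqrt(8310) ≈ 182.32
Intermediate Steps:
sqrt(G + F) = sqrt(-4476 + 37716) = sqrt(33240) = 2*sqrt(8310)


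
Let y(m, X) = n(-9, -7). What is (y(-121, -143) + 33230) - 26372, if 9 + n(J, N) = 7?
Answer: 6856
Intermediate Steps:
n(J, N) = -2 (n(J, N) = -9 + 7 = -2)
y(m, X) = -2
(y(-121, -143) + 33230) - 26372 = (-2 + 33230) - 26372 = 33228 - 26372 = 6856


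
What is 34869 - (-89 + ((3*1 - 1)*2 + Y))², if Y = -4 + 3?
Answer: 27473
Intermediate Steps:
Y = -1
34869 - (-89 + ((3*1 - 1)*2 + Y))² = 34869 - (-89 + ((3*1 - 1)*2 - 1))² = 34869 - (-89 + ((3 - 1)*2 - 1))² = 34869 - (-89 + (2*2 - 1))² = 34869 - (-89 + (4 - 1))² = 34869 - (-89 + 3)² = 34869 - 1*(-86)² = 34869 - 1*7396 = 34869 - 7396 = 27473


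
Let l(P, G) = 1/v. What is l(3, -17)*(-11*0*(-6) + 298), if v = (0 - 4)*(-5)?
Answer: 149/10 ≈ 14.900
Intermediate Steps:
v = 20 (v = -4*(-5) = 20)
l(P, G) = 1/20
l(3, -17)*(-11*0*(-6) + 298) = (-11*0*(-6) + 298)/20 = (0*(-6) + 298)/20 = (0 + 298)/20 = (1/20)*298 = 149/10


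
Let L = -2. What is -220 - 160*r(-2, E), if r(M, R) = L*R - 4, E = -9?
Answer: -2460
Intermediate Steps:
r(M, R) = -4 - 2*R (r(M, R) = -2*R - 4 = -4 - 2*R)
-220 - 160*r(-2, E) = -220 - 160*(-4 - 2*(-9)) = -220 - 160*(-4 + 18) = -220 - 160*14 = -220 - 2240 = -2460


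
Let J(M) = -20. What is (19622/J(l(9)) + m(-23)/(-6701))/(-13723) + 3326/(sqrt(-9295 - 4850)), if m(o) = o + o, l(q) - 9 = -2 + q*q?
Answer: 65743051/919578230 - 3326*I*sqrt(14145)/14145 ≈ 0.071493 - 27.965*I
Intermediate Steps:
l(q) = 7 + q**2 (l(q) = 9 + (-2 + q*q) = 9 + (-2 + q**2) = 7 + q**2)
m(o) = 2*o
(19622/J(l(9)) + m(-23)/(-6701))/(-13723) + 3326/(sqrt(-9295 - 4850)) = (19622/(-20) + (2*(-23))/(-6701))/(-13723) + 3326/(sqrt(-9295 - 4850)) = (19622*(-1/20) - 46*(-1/6701))*(-1/13723) + 3326/(sqrt(-14145)) = (-9811/10 + 46/6701)*(-1/13723) + 3326/((I*sqrt(14145))) = -65743051/67010*(-1/13723) + 3326*(-I*sqrt(14145)/14145) = 65743051/919578230 - 3326*I*sqrt(14145)/14145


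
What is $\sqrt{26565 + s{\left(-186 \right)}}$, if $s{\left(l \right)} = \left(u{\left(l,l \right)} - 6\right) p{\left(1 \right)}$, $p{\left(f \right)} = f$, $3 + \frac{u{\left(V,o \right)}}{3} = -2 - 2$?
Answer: $\sqrt{26538} \approx 162.9$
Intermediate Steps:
$u{\left(V,o \right)} = -21$ ($u{\left(V,o \right)} = -9 + 3 \left(-2 - 2\right) = -9 + 3 \left(-4\right) = -9 - 12 = -21$)
$s{\left(l \right)} = -27$ ($s{\left(l \right)} = \left(-21 - 6\right) 1 = \left(-27\right) 1 = -27$)
$\sqrt{26565 + s{\left(-186 \right)}} = \sqrt{26565 - 27} = \sqrt{26538}$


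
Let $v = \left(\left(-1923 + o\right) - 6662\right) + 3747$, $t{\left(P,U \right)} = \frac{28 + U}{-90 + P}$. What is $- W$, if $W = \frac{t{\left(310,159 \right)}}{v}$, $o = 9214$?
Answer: $- \frac{17}{87520} \approx -0.00019424$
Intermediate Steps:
$t{\left(P,U \right)} = \frac{28 + U}{-90 + P}$
$v = 4376$ ($v = \left(\left(-1923 + 9214\right) - 6662\right) + 3747 = \left(7291 - 6662\right) + 3747 = 629 + 3747 = 4376$)
$W = \frac{17}{87520}$ ($W = \frac{\frac{1}{-90 + 310} \left(28 + 159\right)}{4376} = \frac{1}{220} \cdot 187 \cdot \frac{1}{4376} = \frac{17}{20} \cdot \frac{1}{4376} = \frac{17}{87520} \approx 0.00019424$)
$- W = \left(-1\right) \frac{17}{87520} = - \frac{17}{87520}$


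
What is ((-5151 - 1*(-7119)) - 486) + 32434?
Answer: 33916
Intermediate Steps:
((-5151 - 1*(-7119)) - 486) + 32434 = ((-5151 + 7119) - 486) + 32434 = (1968 - 486) + 32434 = 1482 + 32434 = 33916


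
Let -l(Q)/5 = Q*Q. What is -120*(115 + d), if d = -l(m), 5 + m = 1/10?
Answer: -28206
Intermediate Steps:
m = -49/10 (m = -5 + 1/10 = -5 + ⅒ = -49/10 ≈ -4.9000)
l(Q) = -5*Q² (l(Q) = -5*Q*Q = -5*Q²)
d = 2401/20 (d = -(-5)*(-49/10)² = -(-5)*2401/100 = -1*(-2401/20) = 2401/20 ≈ 120.05)
-120*(115 + d) = -120*(115 + 2401/20) = -120*4701/20 = -28206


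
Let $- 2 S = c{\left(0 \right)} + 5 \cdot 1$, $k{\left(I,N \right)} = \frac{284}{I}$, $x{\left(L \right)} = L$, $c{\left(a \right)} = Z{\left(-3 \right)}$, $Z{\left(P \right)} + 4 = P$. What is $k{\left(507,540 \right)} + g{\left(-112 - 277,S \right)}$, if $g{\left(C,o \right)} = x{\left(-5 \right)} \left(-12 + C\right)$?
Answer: $\frac{1016819}{507} \approx 2005.6$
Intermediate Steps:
$Z{\left(P \right)} = -4 + P$
$c{\left(a \right)} = -7$ ($c{\left(a \right)} = -4 - 3 = -7$)
$S = 1$ ($S = - \frac{-7 + 5 \cdot 1}{2} = - \frac{-7 + 5}{2} = \left(- \frac{1}{2}\right) \left(-2\right) = 1$)
$g{\left(C,o \right)} = 60 - 5 C$ ($g{\left(C,o \right)} = - 5 \left(-12 + C\right) = 60 - 5 C$)
$k{\left(507,540 \right)} + g{\left(-112 - 277,S \right)} = \frac{284}{507} - \left(-60 + 5 \left(-112 - 277\right)\right) = 284 \cdot \frac{1}{507} - \left(-60 + 5 \left(-112 - 277\right)\right) = \frac{284}{507} + \left(60 - -1945\right) = \frac{284}{507} + \left(60 + 1945\right) = \frac{284}{507} + 2005 = \frac{1016819}{507}$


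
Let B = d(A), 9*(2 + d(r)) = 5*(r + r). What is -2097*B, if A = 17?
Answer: -35416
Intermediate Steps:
d(r) = -2 + 10*r/9 (d(r) = -2 + (5*(r + r))/9 = -2 + (5*(2*r))/9 = -2 + (10*r)/9 = -2 + 10*r/9)
B = 152/9 (B = -2 + (10/9)*17 = -2 + 170/9 = 152/9 ≈ 16.889)
-2097*B = -2097*152/9 = -35416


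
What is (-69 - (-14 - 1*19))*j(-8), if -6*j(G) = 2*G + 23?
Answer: 42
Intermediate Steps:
j(G) = -23/6 - G/3 (j(G) = -(2*G + 23)/6 = -(23 + 2*G)/6 = -23/6 - G/3)
(-69 - (-14 - 1*19))*j(-8) = (-69 - (-14 - 1*19))*(-23/6 - ⅓*(-8)) = (-69 - (-14 - 19))*(-23/6 + 8/3) = (-69 - 1*(-33))*(-7/6) = (-69 + 33)*(-7/6) = -36*(-7/6) = 42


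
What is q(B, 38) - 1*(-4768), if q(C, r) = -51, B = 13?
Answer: 4717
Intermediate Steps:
q(B, 38) - 1*(-4768) = -51 - 1*(-4768) = -51 + 4768 = 4717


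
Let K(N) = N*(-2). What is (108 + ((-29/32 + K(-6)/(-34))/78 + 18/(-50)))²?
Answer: 13034192254407769/1125296640000 ≈ 11583.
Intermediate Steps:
K(N) = -2*N
(108 + ((-29/32 + K(-6)/(-34))/78 + 18/(-50)))² = (108 + ((-29/32 - 2*(-6)/(-34))/78 + 18/(-50)))² = (108 + ((-29*1/32 + 12*(-1/34))*(1/78) + 18*(-1/50)))² = (108 + ((-29/32 - 6/17)*(1/78) - 9/25))² = (108 + (-685/544*1/78 - 9/25))² = (108 + (-685/42432 - 9/25))² = (108 - 399013/1060800)² = (114167387/1060800)² = 13034192254407769/1125296640000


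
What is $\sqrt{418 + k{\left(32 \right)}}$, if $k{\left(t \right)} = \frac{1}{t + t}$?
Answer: $\frac{\sqrt{26753}}{8} \approx 20.445$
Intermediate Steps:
$k{\left(t \right)} = \frac{1}{2 t}$
$\sqrt{418 + k{\left(32 \right)}} = \sqrt{418 + \frac{1}{2 \cdot 32}} = \sqrt{418 + \frac{1}{2} \cdot \frac{1}{32}} = \sqrt{418 + \frac{1}{64}} = \sqrt{\frac{26753}{64}} = \frac{\sqrt{26753}}{8}$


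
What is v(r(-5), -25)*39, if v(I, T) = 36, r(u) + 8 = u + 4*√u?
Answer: 1404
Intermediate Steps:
r(u) = -8 + u + 4*√u (r(u) = -8 + (u + 4*√u) = -8 + u + 4*√u)
v(r(-5), -25)*39 = 36*39 = 1404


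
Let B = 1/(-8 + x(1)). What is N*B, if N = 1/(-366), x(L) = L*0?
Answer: 1/2928 ≈ 0.00034153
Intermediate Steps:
x(L) = 0
N = -1/366 ≈ -0.0027322
B = -⅛ (B = 1/(-8 + 0) = 1/(-8) = -⅛ ≈ -0.12500)
N*B = -1/366*(-⅛) = 1/2928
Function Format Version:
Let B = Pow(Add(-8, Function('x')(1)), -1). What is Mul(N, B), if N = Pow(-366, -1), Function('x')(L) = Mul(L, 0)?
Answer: Rational(1, 2928) ≈ 0.00034153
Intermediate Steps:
Function('x')(L) = 0
N = Rational(-1, 366) ≈ -0.0027322
B = Rational(-1, 8) (B = Pow(Add(-8, 0), -1) = Pow(-8, -1) = Rational(-1, 8) ≈ -0.12500)
Mul(N, B) = Mul(Rational(-1, 366), Rational(-1, 8)) = Rational(1, 2928)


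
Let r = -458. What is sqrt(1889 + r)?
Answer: 3*sqrt(159) ≈ 37.829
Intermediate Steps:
sqrt(1889 + r) = sqrt(1889 - 458) = sqrt(1431) = 3*sqrt(159)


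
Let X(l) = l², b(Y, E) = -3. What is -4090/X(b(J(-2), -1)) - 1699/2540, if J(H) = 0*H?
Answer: -10403891/22860 ≈ -455.11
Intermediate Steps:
J(H) = 0
-4090/X(b(J(-2), -1)) - 1699/2540 = -4090/((-3)²) - 1699/2540 = -4090/9 - 1699*1/2540 = -4090*⅑ - 1699/2540 = -4090/9 - 1699/2540 = -10403891/22860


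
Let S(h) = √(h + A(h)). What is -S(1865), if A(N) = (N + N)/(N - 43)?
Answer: -4*√96843855/911 ≈ -43.209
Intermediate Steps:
A(N) = 2*N/(-43 + N) (A(N) = (2*N)/(-43 + N) = 2*N/(-43 + N))
S(h) = √(h + 2*h/(-43 + h))
-S(1865) = -√(1865*(-41 + 1865)/(-43 + 1865)) = -√(1865*1824/1822) = -√(1865*(1/1822)*1824) = -√(1700880/911) = -4*√96843855/911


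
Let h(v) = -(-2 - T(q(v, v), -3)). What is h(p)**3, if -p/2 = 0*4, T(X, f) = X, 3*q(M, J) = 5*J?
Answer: 8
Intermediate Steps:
q(M, J) = 5*J/3 (q(M, J) = (5*J)/3 = 5*J/3)
p = 0 (p = -0*4 = -2*0 = 0)
h(v) = 2 + 5*v/3 (h(v) = -(-2 - 5*v/3) = 2 + 5*v/3)
h(p)**3 = (2 + (5/3)*0)**3 = (2 + 0)**3 = 2**3 = 8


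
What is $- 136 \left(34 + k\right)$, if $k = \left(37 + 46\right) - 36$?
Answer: $-11016$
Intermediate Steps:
$k = 47$ ($k = 83 - 36 = 47$)
$- 136 \left(34 + k\right) = - 136 \left(34 + 47\right) = \left(-136\right) 81 = -11016$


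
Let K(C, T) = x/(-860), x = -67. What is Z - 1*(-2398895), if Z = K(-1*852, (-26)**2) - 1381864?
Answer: 874646727/860 ≈ 1.0170e+6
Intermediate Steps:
K(C, T) = 67/860 (K(C, T) = -67/(-860) = -67*(-1/860) = 67/860)
Z = -1188402973/860 (Z = 67/860 - 1381864 = -1188402973/860 ≈ -1.3819e+6)
Z - 1*(-2398895) = -1188402973/860 - 1*(-2398895) = -1188402973/860 + 2398895 = 874646727/860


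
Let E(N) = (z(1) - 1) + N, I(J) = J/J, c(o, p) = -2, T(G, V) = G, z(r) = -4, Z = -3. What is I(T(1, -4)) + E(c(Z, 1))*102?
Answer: -713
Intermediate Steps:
I(J) = 1
E(N) = -5 + N (E(N) = (-4 - 1) + N = -5 + N)
I(T(1, -4)) + E(c(Z, 1))*102 = 1 + (-5 - 2)*102 = 1 - 7*102 = 1 - 714 = -713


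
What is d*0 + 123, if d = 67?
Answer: 123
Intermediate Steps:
d*0 + 123 = 67*0 + 123 = 0 + 123 = 123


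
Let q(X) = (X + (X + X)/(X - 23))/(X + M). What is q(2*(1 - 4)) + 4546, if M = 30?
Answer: 527309/116 ≈ 4545.8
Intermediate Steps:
q(X) = (X + 2*X/(-23 + X))/(30 + X) (q(X) = (X + (X + X)/(X - 23))/(X + 30) = (X + (2*X)/(-23 + X))/(30 + X) = (X + 2*X/(-23 + X))/(30 + X))
q(2*(1 - 4)) + 4546 = (2*(1 - 4))*(-21 + 2*(1 - 4))/(-690 + (2*(1 - 4))**2 + 7*(2*(1 - 4))) + 4546 = (2*(-3))*(-21 + 2*(-3))/(-690 + (2*(-3))**2 + 7*(2*(-3))) + 4546 = -6*(-21 - 6)/(-690 + (-6)**2 + 7*(-6)) + 4546 = -6*(-27)/(-690 + 36 - 42) + 4546 = -6*(-27)/(-696) + 4546 = -6*(-1/696)*(-27) + 4546 = -27/116 + 4546 = 527309/116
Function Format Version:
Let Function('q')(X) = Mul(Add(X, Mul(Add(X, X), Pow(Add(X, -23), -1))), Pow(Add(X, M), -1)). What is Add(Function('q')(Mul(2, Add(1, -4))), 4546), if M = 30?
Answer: Rational(527309, 116) ≈ 4545.8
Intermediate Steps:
Function('q')(X) = Mul(Pow(Add(30, X), -1), Add(X, Mul(2, X, Pow(Add(-23, X), -1)))) (Function('q')(X) = Mul(Add(X, Mul(Add(X, X), Pow(Add(X, -23), -1))), Pow(Add(X, 30), -1)) = Mul(Add(X, Mul(Mul(2, X), Pow(Add(-23, X), -1))), Pow(Add(30, X), -1)) = Mul(Add(X, Mul(2, X, Pow(Add(-23, X), -1))), Pow(Add(30, X), -1)) = Mul(Pow(Add(30, X), -1), Add(X, Mul(2, X, Pow(Add(-23, X), -1)))))
Add(Function('q')(Mul(2, Add(1, -4))), 4546) = Add(Mul(Mul(2, Add(1, -4)), Pow(Add(-690, Pow(Mul(2, Add(1, -4)), 2), Mul(7, Mul(2, Add(1, -4)))), -1), Add(-21, Mul(2, Add(1, -4)))), 4546) = Add(Mul(Mul(2, -3), Pow(Add(-690, Pow(Mul(2, -3), 2), Mul(7, Mul(2, -3))), -1), Add(-21, Mul(2, -3))), 4546) = Add(Mul(-6, Pow(Add(-690, Pow(-6, 2), Mul(7, -6)), -1), Add(-21, -6)), 4546) = Add(Mul(-6, Pow(Add(-690, 36, -42), -1), -27), 4546) = Add(Mul(-6, Pow(-696, -1), -27), 4546) = Add(Mul(-6, Rational(-1, 696), -27), 4546) = Add(Rational(-27, 116), 4546) = Rational(527309, 116)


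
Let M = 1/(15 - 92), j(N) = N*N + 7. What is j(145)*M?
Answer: -1912/7 ≈ -273.14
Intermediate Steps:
j(N) = 7 + N² (j(N) = N² + 7 = 7 + N²)
M = -1/77 (M = 1/(-77) = -1/77 ≈ -0.012987)
j(145)*M = (7 + 145²)*(-1/77) = (7 + 21025)*(-1/77) = 21032*(-1/77) = -1912/7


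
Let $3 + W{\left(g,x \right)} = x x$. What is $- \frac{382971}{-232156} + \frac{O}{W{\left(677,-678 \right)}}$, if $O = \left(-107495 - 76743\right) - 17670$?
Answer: $\frac{129170338603}{106717702236} \approx 1.2104$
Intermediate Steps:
$O = -201908$ ($O = -184238 - 17670 = -201908$)
$W{\left(g,x \right)} = -3 + x^{2}$ ($W{\left(g,x \right)} = -3 + x x = -3 + x^{2}$)
$- \frac{382971}{-232156} + \frac{O}{W{\left(677,-678 \right)}} = - \frac{382971}{-232156} - \frac{201908}{-3 + \left(-678\right)^{2}} = \left(-382971\right) \left(- \frac{1}{232156}\right) - \frac{201908}{-3 + 459684} = \frac{382971}{232156} - \frac{201908}{459681} = \frac{129170338603}{106717702236}$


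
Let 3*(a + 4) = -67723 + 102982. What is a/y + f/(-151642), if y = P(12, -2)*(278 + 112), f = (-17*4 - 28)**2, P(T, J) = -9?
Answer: -906995009/266131710 ≈ -3.4081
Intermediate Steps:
f = 9216 (f = (-68 - 28)**2 = (-96)**2 = 9216)
y = -3510 (y = -9*(278 + 112) = -9*390 = -3510)
a = 11749 (a = -4 + (-67723 + 102982)/3 = -4 + (1/3)*35259 = -4 + 11753 = 11749)
a/y + f/(-151642) = 11749/(-3510) + 9216/(-151642) = 11749*(-1/3510) + 9216*(-1/151642) = -11749/3510 - 4608/75821 = -906995009/266131710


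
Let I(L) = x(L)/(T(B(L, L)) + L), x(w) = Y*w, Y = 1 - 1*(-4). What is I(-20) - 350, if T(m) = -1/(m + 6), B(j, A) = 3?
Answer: -62450/181 ≈ -345.03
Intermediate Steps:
Y = 5 (Y = 1 + 4 = 5)
T(m) = -1/(6 + m)
x(w) = 5*w
I(L) = 5*L/(-⅑ + L) (I(L) = (5*L)/(-1/(6 + 3) + L) = (5*L)/(-1/9 + L) = (5*L)/(-1*⅑ + L) = (5*L)/(-⅑ + L) = 5*L/(-⅑ + L))
I(-20) - 350 = 45*(-20)/(-1 + 9*(-20)) - 350 = 45*(-20)/(-1 - 180) - 350 = 45*(-20)/(-181) - 350 = 45*(-20)*(-1/181) - 350 = 900/181 - 350 = -62450/181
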